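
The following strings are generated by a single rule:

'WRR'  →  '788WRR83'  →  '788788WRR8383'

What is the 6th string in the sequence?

Each term wraps the previous one in 788 on the left and 83 on the right.
From 788788WRR8383, 3 further steps: 788788WRR8383 → 788788788WRR838383 → 788788788788WRR83838383 → (answer).

788788788788788WRR8383838383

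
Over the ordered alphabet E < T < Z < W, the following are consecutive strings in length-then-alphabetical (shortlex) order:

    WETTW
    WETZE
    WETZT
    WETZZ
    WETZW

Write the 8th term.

WETWZ

Stepping forward 3 times from WETZW: WETZW → WETWE → WETWT, then the target.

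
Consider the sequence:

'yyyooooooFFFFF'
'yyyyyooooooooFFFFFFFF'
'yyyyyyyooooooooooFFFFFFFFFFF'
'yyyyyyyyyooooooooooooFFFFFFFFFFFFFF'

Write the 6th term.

yyyyyyyyyyyyyooooooooooooooooFFFFFFFFFFFFFFFFFFFF

The n-th term is 2n-1 y's then 2n+2 o's then 3n-1 F's, where the shown terms are n = 2, 3, 4, 5.
For term 6, n = 7, so the run lengths are 13, 16, 20.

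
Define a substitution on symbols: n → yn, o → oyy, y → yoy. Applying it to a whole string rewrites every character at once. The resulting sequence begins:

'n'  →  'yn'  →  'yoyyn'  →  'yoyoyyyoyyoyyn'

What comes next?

Replace each of the 14 characters of yoyoyyyoyyoyyn in place — yoy oyy yoy oyy yoy yoy yoy oyy yoy yoy oyy yoy yoy yn — and concatenate.

yoyoyyyoyoyyyoyyoyyoyoyyyoyyoyoyyyoyyoyyn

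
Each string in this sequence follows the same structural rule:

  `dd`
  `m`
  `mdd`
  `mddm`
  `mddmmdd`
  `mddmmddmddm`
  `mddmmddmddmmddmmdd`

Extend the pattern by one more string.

mddmmddmddmmddmmddmddmmddmddm

From term 3 onward, concatenate the last term with the second-to-last: m·dd = mdd, mdd·m = mddm, …
Continuing: mddmmddmddmmddmmdd · mddmmddmddm gives term 8.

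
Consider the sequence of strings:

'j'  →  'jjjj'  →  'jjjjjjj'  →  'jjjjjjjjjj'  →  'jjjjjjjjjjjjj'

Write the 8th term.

jjjjjjjjjjjjjjjjjjjjjj

Every step adds jj to the front and j to the end of the previous string.
From jjjjjjjjjjjjj, 3 further steps: jjjjjjjjjjjjj → jjjjjjjjjjjjjjjj → jjjjjjjjjjjjjjjjjjj → (answer).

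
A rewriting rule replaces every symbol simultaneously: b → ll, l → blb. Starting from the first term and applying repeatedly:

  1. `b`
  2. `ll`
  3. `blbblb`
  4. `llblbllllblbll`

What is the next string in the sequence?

blbblbllblbllblbblbblbblbllblbllblbblb

Applying the rule to each of the 14 symbols of llblbllllblbll gives the pieces blb blb ll blb ll blb blb blb blb ll blb ll blb blb, which concatenate to the answer.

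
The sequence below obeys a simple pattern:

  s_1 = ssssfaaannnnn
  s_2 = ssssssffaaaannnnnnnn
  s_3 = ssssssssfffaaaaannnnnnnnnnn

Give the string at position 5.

ssssssssssssfffffaaaaaaannnnnnnnnnnnnnnnn

Each string has the form s^{2n} f^{n-1} a^{n+1} n^{3n-1}, where the shown terms are n = 2, 3, 4.
At n = 6 the blocks have lengths 12, 5, 7, 17.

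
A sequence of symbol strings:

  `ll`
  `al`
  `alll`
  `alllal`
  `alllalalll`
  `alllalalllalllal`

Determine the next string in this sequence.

alllalalllalllalalllalalll

From term 3 onward, concatenate the last term with the second-to-last: al·ll = alll, alll·al = alllal, …
So term 7 is alllalalllalllal·alllalalll.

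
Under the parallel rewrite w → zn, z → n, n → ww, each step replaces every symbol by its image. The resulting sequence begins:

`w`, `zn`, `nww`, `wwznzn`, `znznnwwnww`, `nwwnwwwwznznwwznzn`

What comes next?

Rewriting the 18 symbols of nwwnwwwwznznwwznzn one by one yields ww zn zn ww zn zn zn zn n ww n ww zn zn n ww n ww; concatenated:

wwznznwwznznznznnwwnwwznznnwwnww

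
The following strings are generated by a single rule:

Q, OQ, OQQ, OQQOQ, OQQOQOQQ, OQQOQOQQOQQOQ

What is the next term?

This is a Fibonacci-style word recurrence s(k) = s(k−1)·s(k−2): e.g. OQ·Q = OQQ.
The next term joins OQQOQOQQOQQOQ and OQQOQOQQ.

OQQOQOQQOQQOQOQQOQOQQ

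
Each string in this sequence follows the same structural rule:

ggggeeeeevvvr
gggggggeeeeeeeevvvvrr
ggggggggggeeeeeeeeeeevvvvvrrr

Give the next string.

gggggggggggggeeeeeeeeeeeeeevvvvvvrrrr

Each string has the form g^{3n-2} e^{3n-1} v^{n+1} r^{n-1}, where the shown terms are n = 2, 3, 4.
At n = 5 the blocks have lengths 13, 14, 6, 4.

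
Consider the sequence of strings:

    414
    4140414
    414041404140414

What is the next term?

s(k+1) = s(k)·0·s(k) — each term doubles the last with '0' between the halves.
Doubling 414041404140414 with '0' between the halves:

4140414041404140414041404140414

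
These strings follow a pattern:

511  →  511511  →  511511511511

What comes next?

Each string is two copies of the previous one concatenated.
Doubling 511511511511:

511511511511511511511511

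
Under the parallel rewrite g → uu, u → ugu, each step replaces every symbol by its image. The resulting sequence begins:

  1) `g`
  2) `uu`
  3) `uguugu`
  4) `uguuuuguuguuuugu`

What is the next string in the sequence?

uguuuuguuguuguuguuuuguuguuuuguuguuguuguuuugu

φ(uguuuuguuguuuugu) expands symbol-by-symbol to ugu uu ugu ugu ugu ugu uu ugu ugu uu ugu ugu ugu ugu uu ugu; joining the 16 pieces gives the next term.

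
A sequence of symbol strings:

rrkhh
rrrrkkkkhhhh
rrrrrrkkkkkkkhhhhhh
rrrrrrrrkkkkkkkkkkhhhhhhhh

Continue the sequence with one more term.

Each string has the form r^{2n} k^{3n-2} h^{2n} (n = 1, 2, …).
For the next term, n = 5, so the run lengths are 10, 13, 10.

rrrrrrrrrrkkkkkkkkkkkkkhhhhhhhhhh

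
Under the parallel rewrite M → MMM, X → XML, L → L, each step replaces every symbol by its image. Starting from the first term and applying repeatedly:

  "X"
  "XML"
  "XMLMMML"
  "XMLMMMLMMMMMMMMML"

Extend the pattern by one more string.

XMLMMMLMMMMMMMMMLMMMMMMMMMMMMMMMMMMMMMMMMMMML

Replace each of the 17 characters of XMLMMMLMMMMMMMMML in place — XML MMM L MMM MMM MMM L MMM MMM MMM MMM MMM MMM MMM MMM MMM L — and concatenate.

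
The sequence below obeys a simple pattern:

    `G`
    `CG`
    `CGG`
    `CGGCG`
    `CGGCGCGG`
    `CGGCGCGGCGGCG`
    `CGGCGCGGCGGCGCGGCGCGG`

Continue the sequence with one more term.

CGGCGCGGCGGCGCGGCGCGGCGGCGCGGCGGCG

Each term (from the third on) is the previous term followed by the one before it: term 3 = CG·G = CGG.
Continuing: CGGCGCGGCGGCGCGGCGCGG · CGGCGCGGCGGCG gives term 8.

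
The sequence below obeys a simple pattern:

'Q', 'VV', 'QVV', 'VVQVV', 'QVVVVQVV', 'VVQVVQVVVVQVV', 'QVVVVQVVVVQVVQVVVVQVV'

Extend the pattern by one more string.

VVQVVQVVVVQVVQVVVVQVVVVQVVQVVVVQVV

From term 3 onward, concatenate the second-to-last term with the last: Q·VV = QVV, VV·QVV = VVQVV, …
So term 8 is VVQVVQVVVVQVV·QVVVVQVVVVQVVQVVVVQVV.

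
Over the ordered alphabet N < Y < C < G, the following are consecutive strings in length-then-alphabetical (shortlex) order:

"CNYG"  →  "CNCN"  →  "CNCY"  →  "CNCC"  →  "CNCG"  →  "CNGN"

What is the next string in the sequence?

CNGY

The successor of CNGN increments the rightmost position that isn't already G and resets every position after it to N.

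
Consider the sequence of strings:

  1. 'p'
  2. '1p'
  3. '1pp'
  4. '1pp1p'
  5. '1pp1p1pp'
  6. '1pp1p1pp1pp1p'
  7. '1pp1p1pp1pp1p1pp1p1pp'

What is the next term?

Each term (from the third on) is the previous term followed by the one before it: term 3 = 1p·p = 1pp.
So term 8 is 1pp1p1pp1pp1p1pp1p1pp·1pp1p1pp1pp1p.

1pp1p1pp1pp1p1pp1p1pp1pp1p1pp1pp1p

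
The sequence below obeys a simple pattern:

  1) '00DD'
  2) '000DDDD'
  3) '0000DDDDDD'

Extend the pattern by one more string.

00000DDDDDDDD

Reading off run lengths: 0 runs 2, 3, 4; D runs 2, 4, 6 — each is linear in n (n = 1, 2, …).
For the next term, n = 4, so the run lengths are 5, 8.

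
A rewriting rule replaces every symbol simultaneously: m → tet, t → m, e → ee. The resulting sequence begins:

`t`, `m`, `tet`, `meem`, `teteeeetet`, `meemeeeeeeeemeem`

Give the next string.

Rewriting the 16 symbols of meemeeeeeeeemeem one by one yields tet ee ee tet ee ee ee ee ee ee ee ee tet ee ee tet; concatenated:

teteeeeteteeeeeeeeeeeeeeeeteteeeetet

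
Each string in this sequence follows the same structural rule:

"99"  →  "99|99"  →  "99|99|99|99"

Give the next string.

Every step duplicates the string with '|' between the halves.
One more doubling of 99|99|99|99 gives the answer.

99|99|99|99|99|99|99|99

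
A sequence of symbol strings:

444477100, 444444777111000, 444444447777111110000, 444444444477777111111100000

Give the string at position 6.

Reading off run lengths: 4 runs 4, 6, 8, 10; 7 runs 2, 3, 4, 5; 1 runs 1, 3, 5, 7; 0 runs 2, 3, 4, 5 — each is linear in n (n = 1, 2, …).
At n = 6 the blocks have lengths 14, 7, 11, 7.

444444444444447777777111111111110000000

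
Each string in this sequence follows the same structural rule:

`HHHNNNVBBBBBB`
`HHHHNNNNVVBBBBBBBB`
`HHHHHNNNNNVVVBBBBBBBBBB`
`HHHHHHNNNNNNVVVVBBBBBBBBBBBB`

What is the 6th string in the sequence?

Term n consists of n+1 H's, followed by n+1 N's, followed by n-1 V's, followed by 2n+2 B's, where the shown terms are n = 2, 3, 4, 5.
For term 6, n = 7, so the run lengths are 8, 8, 6, 16.

HHHHHHHHNNNNNNNNVVVVVVBBBBBBBBBBBBBBBB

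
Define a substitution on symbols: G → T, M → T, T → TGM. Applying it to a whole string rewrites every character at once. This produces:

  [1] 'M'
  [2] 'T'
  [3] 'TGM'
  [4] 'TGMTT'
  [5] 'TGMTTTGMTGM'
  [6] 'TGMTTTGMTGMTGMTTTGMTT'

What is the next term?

φ(TGMTTTGMTGMTGMTTTGMTT) expands symbol-by-symbol to TGM T T TGM TGM TGM T T TGM T T TGM T T TGM TGM TGM T T TGM TGM; joining the 21 pieces gives the next term.

TGMTTTGMTGMTGMTTTGMTTTGMTTTGMTGMTGMTTTGMTGM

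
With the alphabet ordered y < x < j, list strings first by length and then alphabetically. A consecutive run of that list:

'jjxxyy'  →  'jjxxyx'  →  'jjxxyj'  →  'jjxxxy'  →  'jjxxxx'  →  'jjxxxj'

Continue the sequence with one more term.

Find the rightmost character of jjxxxj below j, bump it to the next letter, and reset everything to its right to y.

jjxxjy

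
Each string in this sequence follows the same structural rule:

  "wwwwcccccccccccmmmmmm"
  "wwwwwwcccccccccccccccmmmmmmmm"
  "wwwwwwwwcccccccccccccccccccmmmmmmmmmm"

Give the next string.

The n-th term is 2n w's then 4n+3 c's then 2n+2 m's, where the shown terms are n = 2, 3, 4.
At n = 5 the blocks have lengths 10, 23, 12.

wwwwwwwwwwcccccccccccccccccccccccmmmmmmmmmmmm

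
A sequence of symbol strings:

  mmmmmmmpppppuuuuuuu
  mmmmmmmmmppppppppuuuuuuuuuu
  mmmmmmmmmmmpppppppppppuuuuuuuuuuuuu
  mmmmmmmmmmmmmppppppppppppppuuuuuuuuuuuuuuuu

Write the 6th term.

The n-th term is 2n+3 m's then 3n-1 p's then 3n+1 u's, where the shown terms are n = 2, 3, 4, 5.
For term 6, n = 7, so the run lengths are 17, 20, 22.

mmmmmmmmmmmmmmmmmppppppppppppppppppppuuuuuuuuuuuuuuuuuuuuuu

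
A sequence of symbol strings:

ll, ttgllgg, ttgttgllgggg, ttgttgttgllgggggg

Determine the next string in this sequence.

ttgttgttgttgllgggggggg

s(k+1) = ttg·s(k)·gg, so each term gains ttg as a prefix and gg as a suffix.
So the next term is ttg·ttgttgttgllgggggg·gg.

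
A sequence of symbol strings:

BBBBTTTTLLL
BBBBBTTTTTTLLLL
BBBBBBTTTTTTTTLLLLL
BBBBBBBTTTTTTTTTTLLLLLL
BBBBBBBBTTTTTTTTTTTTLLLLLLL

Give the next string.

Reading off run lengths: B runs 4, 5, 6, 7, 8; T runs 4, 6, 8, 10, 12; L runs 3, 4, 5, 6, 7 — each is linear in n, where the shown terms are n = 2, 3, 4, 5, 6.
Setting n = 7 gives 9, 14, 8 characters in each block.

BBBBBBBBBTTTTTTTTTTTTTTLLLLLLLL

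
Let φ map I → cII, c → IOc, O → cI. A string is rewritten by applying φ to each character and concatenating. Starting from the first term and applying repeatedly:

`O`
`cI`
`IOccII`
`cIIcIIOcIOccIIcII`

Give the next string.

Applying the rule to each of the 17 symbols of cIIcIIOcIOccIIcII gives the pieces IOc cII cII IOc cII cII cI IOc cII cI IOc IOc cII cII IOc cII cII, which concatenate to the answer.

IOccIIcIIIOccIIcIIcIIOccIIcIIOcIOccIIcIIIOccIIcII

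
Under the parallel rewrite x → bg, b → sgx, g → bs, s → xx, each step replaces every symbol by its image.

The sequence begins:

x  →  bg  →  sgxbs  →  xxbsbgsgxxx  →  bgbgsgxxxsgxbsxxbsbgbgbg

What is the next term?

φ(bgbgsgxxxsgxbsxxbsbgbgbg) expands symbol-by-symbol to sgx bs sgx bs xx bs bg bg bg xx bs bg sgx xx bg bg sgx xx sgx bs sgx bs sgx bs; joining the 24 pieces gives the next term.

sgxbssgxbsxxbsbgbgbgxxbsbgsgxxxbgbgsgxxxsgxbssgxbssgxbs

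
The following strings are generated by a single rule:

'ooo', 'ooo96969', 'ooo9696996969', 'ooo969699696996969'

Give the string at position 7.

Each term is the previous one with 96969 appended.
From ooo969699696996969, 3 further steps: ooo969699696996969 → ooo96969969699696996969 → ooo9696996969969699696996969 → (answer).

ooo969699696996969969699696996969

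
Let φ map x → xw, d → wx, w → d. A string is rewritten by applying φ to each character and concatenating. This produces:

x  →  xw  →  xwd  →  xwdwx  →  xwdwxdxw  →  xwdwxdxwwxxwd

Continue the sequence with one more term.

Rewriting the 13 symbols of xwdwxdxwwxxwd one by one yields xw d wx d xw wx xw d d xw xw d wx; concatenated:

xwdwxdxwwxxwddxwxwdwx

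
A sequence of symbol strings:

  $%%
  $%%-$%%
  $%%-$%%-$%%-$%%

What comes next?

s(k+1) = s(k)·-·s(k) — each term doubles the last with '-' between the halves.
So the next term is two copies of $%%-$%%-$%%-$%% with '-' between the halves.

$%%-$%%-$%%-$%%-$%%-$%%-$%%-$%%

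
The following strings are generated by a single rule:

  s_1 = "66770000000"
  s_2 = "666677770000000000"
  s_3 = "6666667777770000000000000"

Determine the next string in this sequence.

Reading off run lengths: 6 runs 2, 4, 6; 7 runs 2, 4, 6; 0 runs 7, 10, 13 — each is linear in n, where the shown terms are n = 2, 3, 4.
At n = 5 the blocks have lengths 8, 8, 16.

66666666777777770000000000000000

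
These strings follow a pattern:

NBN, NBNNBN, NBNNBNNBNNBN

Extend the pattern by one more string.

Each string is two copies of the previous one concatenated.
So the next term is two copies of NBNNBNNBNNBN.

NBNNBNNBNNBNNBNNBNNBNNBN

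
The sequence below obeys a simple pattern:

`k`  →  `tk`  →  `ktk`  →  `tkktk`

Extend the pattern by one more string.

Each term (from the third on) is the two preceding terms concatenated in order: term 3 = k·tk = ktk.
So term 5 is ktk·tkktk.

ktktkktk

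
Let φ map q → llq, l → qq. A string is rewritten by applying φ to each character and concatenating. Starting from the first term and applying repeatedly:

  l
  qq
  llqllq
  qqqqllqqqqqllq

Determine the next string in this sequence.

Rewriting the 14 symbols of qqqqllqqqqqllq one by one yields llq llq llq llq qq qq llq llq llq llq llq qq qq llq; concatenated:

llqllqllqllqqqqqllqllqllqllqllqqqqqllq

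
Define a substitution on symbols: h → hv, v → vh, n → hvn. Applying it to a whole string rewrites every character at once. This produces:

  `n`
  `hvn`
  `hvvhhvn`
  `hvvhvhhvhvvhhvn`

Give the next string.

Replace each of the 15 characters of hvvhvhhvhvvhhvn in place — hv vh vh hv vh hv hv vh hv vh vh hv hv vh hvn — and concatenate.

hvvhvhhvvhhvhvvhhvvhvhhvhvvhhvn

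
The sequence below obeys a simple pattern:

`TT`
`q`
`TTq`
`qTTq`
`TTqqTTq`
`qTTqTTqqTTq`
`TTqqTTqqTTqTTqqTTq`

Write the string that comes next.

Each term (from the third on) is the two preceding terms concatenated in order: term 3 = TT·q = TTq.
So term 8 is qTTqTTqqTTq·TTqqTTqqTTqTTqqTTq.

qTTqTTqqTTqTTqqTTqqTTqTTqqTTq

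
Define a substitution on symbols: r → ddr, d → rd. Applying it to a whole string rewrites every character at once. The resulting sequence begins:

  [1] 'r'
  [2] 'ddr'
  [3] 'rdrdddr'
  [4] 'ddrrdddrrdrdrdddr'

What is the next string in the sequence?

Applying the rule to each of the 17 symbols of ddrrdddrrdrdrdddr gives the pieces rd rd ddr ddr rd rd rd ddr ddr rd ddr rd ddr rd rd rd ddr, which concatenate to the answer.

rdrdddrddrrdrdrdddrddrrdddrrdddrrdrdrdddr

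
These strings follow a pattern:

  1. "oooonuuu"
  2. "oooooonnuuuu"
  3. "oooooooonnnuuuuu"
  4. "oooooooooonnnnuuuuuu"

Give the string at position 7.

Term n consists of 2n o's, followed by n-1 n's, followed by n+1 u's, where the shown terms are n = 2, 3, 4, 5.
Setting n = 8 gives 16, 7, 9 characters in each block.

oooooooooooooooonnnnnnnuuuuuuuuu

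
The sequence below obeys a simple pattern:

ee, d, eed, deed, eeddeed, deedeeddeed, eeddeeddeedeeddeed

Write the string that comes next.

deedeeddeedeeddeeddeedeeddeed

From term 3 onward, concatenate the second-to-last term with the last: ee·d = eed, d·eed = deed, …
The next term joins deedeeddeed and eeddeeddeedeeddeed.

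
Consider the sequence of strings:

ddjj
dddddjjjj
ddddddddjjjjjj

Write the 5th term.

ddddddddddddddjjjjjjjjjj

Reading off run lengths: d runs 2, 5, 8; j runs 2, 4, 6 — each is linear in n (n = 1, 2, …).
For term 5, n = 5, so the run lengths are 14, 10.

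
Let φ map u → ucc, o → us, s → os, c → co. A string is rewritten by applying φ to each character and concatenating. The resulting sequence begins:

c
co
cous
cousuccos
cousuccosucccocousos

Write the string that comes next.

cousuccosucccocousosucccococouscousuccosusos

Replace each of the 20 characters of cousuccosucccocousos in place — co us ucc os ucc co co us os ucc co co co us co us ucc os us os — and concatenate.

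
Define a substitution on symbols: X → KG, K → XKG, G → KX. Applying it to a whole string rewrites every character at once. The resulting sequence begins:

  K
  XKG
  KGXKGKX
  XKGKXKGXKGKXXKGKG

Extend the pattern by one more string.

Replace each of the 17 characters of XKGKXKGXKGKXXKGKG in place — KG XKG KX XKG KG XKG KX KG XKG KX XKG KG KG XKG KX XKG KX — and concatenate.

KGXKGKXXKGKGXKGKXKGXKGKXXKGKGKGXKGKXXKGKX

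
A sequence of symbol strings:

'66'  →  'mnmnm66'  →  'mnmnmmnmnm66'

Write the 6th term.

The strings grow by a fixed prefix mnmnm each time.
From mnmnmmnmnm66, 3 further steps: mnmnmmnmnm66 → mnmnmmnmnmmnmnm66 → mnmnmmnmnmmnmnmmnmnm66 → (answer).

mnmnmmnmnmmnmnmmnmnmmnmnm66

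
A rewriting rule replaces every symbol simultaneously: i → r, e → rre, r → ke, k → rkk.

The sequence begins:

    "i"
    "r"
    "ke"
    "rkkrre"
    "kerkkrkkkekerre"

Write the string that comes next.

rkkrrekerkkrkkkerkkrkkrkkrrerkkrrekekerre

Applying the rule to each of the 15 symbols of kerkkrkkkekerre gives the pieces rkk rre ke rkk rkk ke rkk rkk rkk rre rkk rre ke ke rre, which concatenate to the answer.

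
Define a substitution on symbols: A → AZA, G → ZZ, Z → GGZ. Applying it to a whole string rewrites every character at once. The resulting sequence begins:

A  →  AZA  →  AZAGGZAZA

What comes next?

AZAGGZAZAZZZZGGZAZAGGZAZA

Apply φ to AZAGGZAZA symbol by symbol: A→AZA, Z→GGZ, A→AZA, G→ZZ, G→ZZ, Z→GGZ, A→AZA, Z→GGZ, A→AZA; joined: AZA GGZ AZA ZZ ZZ GGZ AZA GGZ AZA.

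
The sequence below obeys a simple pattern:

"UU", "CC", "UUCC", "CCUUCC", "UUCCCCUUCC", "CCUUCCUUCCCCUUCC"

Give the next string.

This is a Fibonacci-style word recurrence s(k) = s(k−2)·s(k−1): e.g. UU·CC = UUCC.
The next term joins UUCCCCUUCC and CCUUCCUUCCCCUUCC.

UUCCCCUUCCCCUUCCUUCCCCUUCC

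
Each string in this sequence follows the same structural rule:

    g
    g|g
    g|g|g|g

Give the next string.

s(k+1) = s(k)·|·s(k) — each term doubles the last with '|' between the halves.
Doubling g|g|g|g with '|' between the halves:

g|g|g|g|g|g|g|g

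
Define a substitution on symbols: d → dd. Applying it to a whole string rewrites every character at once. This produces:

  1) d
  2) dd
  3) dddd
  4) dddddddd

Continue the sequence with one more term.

dddddddddddddddd

Expanding dddddddd: d→dd, d→dd, d→dd, d→dd, d→dd, d→dd, d→dd, d→dd. Concatenated: dd dd dd dd dd dd dd dd.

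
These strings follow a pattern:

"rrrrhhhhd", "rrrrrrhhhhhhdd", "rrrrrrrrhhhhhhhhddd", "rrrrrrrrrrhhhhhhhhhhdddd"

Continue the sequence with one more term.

rrrrrrrrrrrrhhhhhhhhhhhhddddd

Term n consists of 2n r's, followed by 2n h's, followed by n-1 d's, where the shown terms are n = 2, 3, 4, 5.
For the next term, n = 6, so the run lengths are 12, 12, 5.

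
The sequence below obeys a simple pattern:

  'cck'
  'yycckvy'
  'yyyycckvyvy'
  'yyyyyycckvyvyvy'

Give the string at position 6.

yyyyyyyyyycckvyvyvyvyvy

Each term wraps the previous one in yy on the left and vy on the right.
From yyyyyycckvyvyvy, 2 further steps: yyyyyycckvyvyvy → yyyyyyyycckvyvyvyvy → (answer).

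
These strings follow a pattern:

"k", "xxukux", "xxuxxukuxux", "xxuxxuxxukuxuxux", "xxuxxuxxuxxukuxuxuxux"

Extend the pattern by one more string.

Every step adds xxu to the front and ux to the end of the previous string.
One more step from xxuxxuxxuxxukuxuxuxux gives the answer.

xxuxxuxxuxxuxxukuxuxuxuxux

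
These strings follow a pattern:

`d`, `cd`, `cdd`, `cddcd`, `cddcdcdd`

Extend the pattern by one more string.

cddcdcddcddcd

This is a Fibonacci-style word recurrence s(k) = s(k−1)·s(k−2): e.g. cd·d = cdd.
Continuing: cddcdcdd · cddcd gives term 6.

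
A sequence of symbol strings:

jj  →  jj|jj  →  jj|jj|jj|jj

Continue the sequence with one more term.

s(k+1) = s(k)·|·s(k) — each term doubles the last with '|' between the halves.
Doubling jj|jj|jj|jj with '|' between the halves:

jj|jj|jj|jj|jj|jj|jj|jj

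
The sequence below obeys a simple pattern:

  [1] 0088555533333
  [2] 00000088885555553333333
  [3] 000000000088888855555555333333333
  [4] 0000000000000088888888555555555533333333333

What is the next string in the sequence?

00000000000000000088888888885555555555553333333333333

Each string has the form 0^{4n-2} 8^{2n} 5^{2n+2} 3^{2n+3} (n = 1, 2, …).
Setting n = 5 gives 18, 10, 12, 13 characters in each block.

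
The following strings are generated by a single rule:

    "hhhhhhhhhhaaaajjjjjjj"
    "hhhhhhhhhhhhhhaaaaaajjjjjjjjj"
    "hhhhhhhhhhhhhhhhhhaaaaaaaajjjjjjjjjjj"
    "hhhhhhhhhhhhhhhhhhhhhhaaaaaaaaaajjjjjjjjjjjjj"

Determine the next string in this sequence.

hhhhhhhhhhhhhhhhhhhhhhhhhhaaaaaaaaaaaajjjjjjjjjjjjjjj

Reading off run lengths: h runs 10, 14, 18, 22; a runs 4, 6, 8, 10; j runs 7, 9, 11, 13 — each is linear in n, where the shown terms are n = 2, 3, 4, 5.
For the next term, n = 6, so the run lengths are 26, 12, 15.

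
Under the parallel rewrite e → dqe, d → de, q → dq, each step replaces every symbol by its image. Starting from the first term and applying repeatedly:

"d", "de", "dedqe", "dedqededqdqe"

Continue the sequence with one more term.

dedqededqdqededqededqdedqdqe

Apply φ to dedqededqdqe symbol by symbol: d→de, e→dqe, d→de, q→dq, e→dqe, d→de, e→dqe, d→de, q→dq, d→de, q→dq, e→dqe; joined: de dqe de dq dqe de dqe de dq de dq dqe.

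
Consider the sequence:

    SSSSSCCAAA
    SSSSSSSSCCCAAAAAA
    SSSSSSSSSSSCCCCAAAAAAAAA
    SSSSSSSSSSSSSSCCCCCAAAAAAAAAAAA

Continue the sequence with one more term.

SSSSSSSSSSSSSSSSSCCCCCCAAAAAAAAAAAAAAA

Term n consists of 3n+2 S's, followed by n+1 C's, followed by 3n A's (n = 1, 2, …).
At n = 5 the blocks have lengths 17, 6, 15.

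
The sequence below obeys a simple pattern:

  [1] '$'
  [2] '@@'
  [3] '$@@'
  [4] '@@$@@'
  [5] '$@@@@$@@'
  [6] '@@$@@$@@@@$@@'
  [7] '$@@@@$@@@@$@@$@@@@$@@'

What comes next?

Each term (from the third on) is the two preceding terms concatenated in order: term 3 = $·@@ = $@@.
Continuing: @@$@@$@@@@$@@ · $@@@@$@@@@$@@$@@@@$@@ gives term 8.

@@$@@$@@@@$@@$@@@@$@@@@$@@$@@@@$@@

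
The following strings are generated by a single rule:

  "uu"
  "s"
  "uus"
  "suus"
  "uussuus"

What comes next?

From term 3 onward, concatenate the second-to-last term with the last: uu·s = uus, s·uus = suus, …
The next term joins suus and uussuus.

suusuussuus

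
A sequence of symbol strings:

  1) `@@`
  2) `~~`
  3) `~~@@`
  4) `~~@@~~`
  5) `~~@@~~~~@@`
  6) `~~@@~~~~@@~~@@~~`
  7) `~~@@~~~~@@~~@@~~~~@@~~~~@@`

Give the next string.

From term 3 onward, concatenate the last term with the second-to-last: ~~·@@ = ~~@@, ~~@@·~~ = ~~@@~~, …
The next term joins ~~@@~~~~@@~~@@~~~~@@~~~~@@ and ~~@@~~~~@@~~@@~~.

~~@@~~~~@@~~@@~~~~@@~~~~@@~~@@~~~~@@~~@@~~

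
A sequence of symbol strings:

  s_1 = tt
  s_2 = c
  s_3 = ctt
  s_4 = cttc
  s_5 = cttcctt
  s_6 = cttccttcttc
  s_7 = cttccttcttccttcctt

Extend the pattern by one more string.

From term 3 onward, concatenate the last term with the second-to-last: c·tt = ctt, ctt·c = cttc, …
So term 8 is cttccttcttccttcctt·cttccttcttc.

cttccttcttccttccttcttccttcttc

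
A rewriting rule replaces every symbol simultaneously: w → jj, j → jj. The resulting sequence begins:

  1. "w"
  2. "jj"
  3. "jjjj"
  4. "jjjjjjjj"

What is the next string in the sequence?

jjjjjjjjjjjjjjjj

Apply φ to jjjjjjjj symbol by symbol: j→jj, j→jj, j→jj, j→jj, j→jj, j→jj, j→jj, j→jj; joined: jj jj jj jj jj jj jj jj.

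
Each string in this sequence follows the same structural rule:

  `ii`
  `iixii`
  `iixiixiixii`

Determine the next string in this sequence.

s(k+1) = s(k)·x·s(k) — each term doubles the last with 'x' between the halves.
One more doubling of iixiixiixii gives the answer.

iixiixiixiixiixiixiixii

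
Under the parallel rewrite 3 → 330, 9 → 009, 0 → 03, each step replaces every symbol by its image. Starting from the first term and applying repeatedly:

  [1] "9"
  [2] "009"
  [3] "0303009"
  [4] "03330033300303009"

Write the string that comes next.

0333033033003033303303300303330033300303009

Applying the rule to each of the 17 symbols of 03330033300303009 gives the pieces 03 330 330 330 03 03 330 330 330 03 03 330 03 330 03 03 009, which concatenate to the answer.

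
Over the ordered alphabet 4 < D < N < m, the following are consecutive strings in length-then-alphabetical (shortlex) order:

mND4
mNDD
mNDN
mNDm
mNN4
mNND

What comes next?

mNNN

Treat mNND as a base-4 numeral over the given alphabet and add one, carrying through any trailing m's.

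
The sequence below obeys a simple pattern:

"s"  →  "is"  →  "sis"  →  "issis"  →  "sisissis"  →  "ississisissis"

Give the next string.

This is a Fibonacci-style word recurrence s(k) = s(k−2)·s(k−1): e.g. s·is = sis.
Continuing: sisissis · ississisissis gives term 7.

sisissisississisissis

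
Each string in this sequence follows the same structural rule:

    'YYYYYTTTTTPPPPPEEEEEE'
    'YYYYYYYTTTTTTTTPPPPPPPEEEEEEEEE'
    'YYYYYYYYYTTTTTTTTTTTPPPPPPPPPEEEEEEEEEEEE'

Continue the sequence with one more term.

Term n consists of 2n+1 Y's, followed by 3n-1 T's, followed by 2n+1 P's, followed by 3n E's, where the shown terms are n = 2, 3, 4.
At n = 5 the blocks have lengths 11, 14, 11, 15.

YYYYYYYYYYYTTTTTTTTTTTTTTPPPPPPPPPPPEEEEEEEEEEEEEEE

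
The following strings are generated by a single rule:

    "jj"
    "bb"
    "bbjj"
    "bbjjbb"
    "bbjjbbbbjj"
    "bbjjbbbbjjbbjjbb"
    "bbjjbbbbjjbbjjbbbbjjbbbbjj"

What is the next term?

bbjjbbbbjjbbjjbbbbjjbbbbjjbbjjbbbbjjbbjjbb

This is a Fibonacci-style word recurrence s(k) = s(k−1)·s(k−2): e.g. bb·jj = bbjj.
Continuing: bbjjbbbbjjbbjjbbbbjjbbbbjj · bbjjbbbbjjbbjjbb gives term 8.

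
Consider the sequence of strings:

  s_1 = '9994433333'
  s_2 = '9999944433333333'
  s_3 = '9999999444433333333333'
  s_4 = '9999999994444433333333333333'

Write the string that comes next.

The n-th term is 2n-1 9's then n 4's then 3n-1 3's, where the shown terms are n = 2, 3, 4, 5.
At n = 6 the blocks have lengths 11, 6, 17.

9999999999944444433333333333333333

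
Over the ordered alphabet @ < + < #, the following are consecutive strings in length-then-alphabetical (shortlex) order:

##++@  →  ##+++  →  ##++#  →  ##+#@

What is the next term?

##+#+

The successor of ##+#@ increments the rightmost position that isn't already # and resets every position after it to @.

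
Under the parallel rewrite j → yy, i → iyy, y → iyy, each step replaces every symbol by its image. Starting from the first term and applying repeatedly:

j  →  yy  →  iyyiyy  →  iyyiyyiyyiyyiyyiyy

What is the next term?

Rewriting the 18 symbols of iyyiyyiyyiyyiyyiyy one by one yields iyy iyy iyy iyy iyy iyy iyy iyy iyy iyy iyy iyy iyy iyy iyy iyy iyy iyy; concatenated:

iyyiyyiyyiyyiyyiyyiyyiyyiyyiyyiyyiyyiyyiyyiyyiyyiyyiyy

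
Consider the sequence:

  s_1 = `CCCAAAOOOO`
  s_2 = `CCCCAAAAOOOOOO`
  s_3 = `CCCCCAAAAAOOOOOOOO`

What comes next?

CCCCCCAAAAAAOOOOOOOOOO

Term n consists of n+1 C's, followed by n+1 A's, followed by 2n O's, where the shown terms are n = 2, 3, 4.
At n = 5 the blocks have lengths 6, 6, 10.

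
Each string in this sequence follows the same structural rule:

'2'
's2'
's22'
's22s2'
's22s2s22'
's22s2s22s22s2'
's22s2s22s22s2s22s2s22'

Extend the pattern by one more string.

s22s2s22s22s2s22s2s22s22s2s22s22s2

Each term (from the third on) is the previous term followed by the one before it: term 3 = s2·2 = s22.
So term 8 is s22s2s22s22s2s22s2s22·s22s2s22s22s2.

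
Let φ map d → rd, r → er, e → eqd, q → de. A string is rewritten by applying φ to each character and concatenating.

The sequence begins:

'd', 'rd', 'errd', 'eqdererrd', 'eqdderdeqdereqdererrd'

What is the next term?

eqdderdrdeqderrdeqdderdeqdereqdderdeqdereqdererrd

φ(eqdderdeqdereqdererrd) expands symbol-by-symbol to eqd de rd rd eqd er rd eqd de rd eqd er eqd de rd eqd er eqd er er rd; joining the 21 pieces gives the next term.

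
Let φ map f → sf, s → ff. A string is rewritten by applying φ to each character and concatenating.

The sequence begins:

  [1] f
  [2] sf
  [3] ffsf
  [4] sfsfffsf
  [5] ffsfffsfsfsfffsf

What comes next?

Rewriting the 16 symbols of ffsfffsfsfsfffsf one by one yields sf sf ff sf sf sf ff sf ff sf ff sf sf sf ff sf; concatenated:

sfsfffsfsfsfffsfffsfffsfsfsfffsf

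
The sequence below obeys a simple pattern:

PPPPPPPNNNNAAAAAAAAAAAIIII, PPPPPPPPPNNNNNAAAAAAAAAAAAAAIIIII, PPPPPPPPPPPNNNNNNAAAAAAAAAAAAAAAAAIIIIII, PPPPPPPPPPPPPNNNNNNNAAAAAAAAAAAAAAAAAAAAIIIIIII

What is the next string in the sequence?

PPPPPPPPPPPPPPPNNNNNNNNAAAAAAAAAAAAAAAAAAAAAAAIIIIIIII

Term n consists of 2n+1 P's, followed by n+1 N's, followed by 3n+2 A's, followed by n+1 I's, where the shown terms are n = 3, 4, 5, 6.
Setting n = 7 gives 15, 8, 23, 8 characters in each block.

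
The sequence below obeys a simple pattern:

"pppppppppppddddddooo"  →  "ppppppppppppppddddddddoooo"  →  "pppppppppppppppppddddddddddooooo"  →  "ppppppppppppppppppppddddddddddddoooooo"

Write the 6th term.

ppppppppppppppppppppppppppddddddddddddddddoooooooo

Reading off run lengths: p runs 11, 14, 17, 20; d runs 6, 8, 10, 12; o runs 3, 4, 5, 6 — each is linear in n, where the shown terms are n = 3, 4, 5, 6.
For term 6, n = 8, so the run lengths are 26, 16, 8.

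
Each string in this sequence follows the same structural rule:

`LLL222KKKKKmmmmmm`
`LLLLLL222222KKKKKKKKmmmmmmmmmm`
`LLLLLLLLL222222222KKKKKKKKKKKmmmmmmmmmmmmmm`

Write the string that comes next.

LLLLLLLLLLLL222222222222KKKKKKKKKKKKKKmmmmmmmmmmmmmmmmmm

Reading off run lengths: L runs 3, 6, 9; 2 runs 3, 6, 9; K runs 5, 8, 11; m runs 6, 10, 14 — each is linear in n (n = 1, 2, …).
For the next term, n = 4, so the run lengths are 12, 12, 14, 18.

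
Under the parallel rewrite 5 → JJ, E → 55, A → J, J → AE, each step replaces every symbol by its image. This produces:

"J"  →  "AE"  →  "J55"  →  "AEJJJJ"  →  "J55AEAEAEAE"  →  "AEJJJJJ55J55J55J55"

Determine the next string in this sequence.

Replace each of the 18 characters of AEJJJJJ55J55J55J55 in place — J 55 AE AE AE AE AE JJ JJ AE JJ JJ AE JJ JJ AE JJ JJ — and concatenate.

J55AEAEAEAEAEJJJJAEJJJJAEJJJJAEJJJJ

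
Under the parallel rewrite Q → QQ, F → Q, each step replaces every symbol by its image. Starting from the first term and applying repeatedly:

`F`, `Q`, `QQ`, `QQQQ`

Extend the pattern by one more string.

QQQQQQQQ

Apply φ to QQQQ symbol by symbol: Q→QQ, Q→QQ, Q→QQ, Q→QQ; joined: QQ QQ QQ QQ.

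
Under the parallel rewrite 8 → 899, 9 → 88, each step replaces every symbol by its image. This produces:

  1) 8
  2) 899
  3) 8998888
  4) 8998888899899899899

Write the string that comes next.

89988888998998998998998888899888889988888998888

Replace each of the 19 characters of 8998888899899899899 in place — 899 88 88 899 899 899 899 899 88 88 899 88 88 899 88 88 899 88 88 — and concatenate.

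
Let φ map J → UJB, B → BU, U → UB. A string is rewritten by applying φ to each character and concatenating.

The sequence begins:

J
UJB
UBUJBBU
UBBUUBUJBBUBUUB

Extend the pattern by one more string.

Replace each of the 15 characters of UBBUUBUJBBUBUUB in place — UB BU BU UB UB BU UB UJB BU BU UB BU UB UB BU — and concatenate.

UBBUBUUBUBBUUBUJBBUBUUBBUUBUBBU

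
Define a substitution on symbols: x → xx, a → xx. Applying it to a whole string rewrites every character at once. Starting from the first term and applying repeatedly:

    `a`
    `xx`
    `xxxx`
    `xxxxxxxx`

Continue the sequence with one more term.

Rewriting each symbol of xxxxxxxx: x→xx, x→xx, x→xx, x→xx, x→xx, x→xx, x→xx, x→xx, which concatenates to xx xx xx xx xx xx xx xx.

xxxxxxxxxxxxxxxx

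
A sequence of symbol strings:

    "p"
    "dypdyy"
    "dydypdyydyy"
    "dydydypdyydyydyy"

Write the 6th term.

Each term wraps the previous one in dy on the left and dyy on the right.
From dydydypdyydyydyy, 2 further steps: dydydypdyydyydyy → dydydydypdyydyydyydyy → (answer).

dydydydydypdyydyydyydyydyy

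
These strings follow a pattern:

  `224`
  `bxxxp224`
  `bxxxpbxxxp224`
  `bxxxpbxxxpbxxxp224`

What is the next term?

bxxxpbxxxpbxxxpbxxxp224

Every step adds bxxxp at the front: s(k+1) = bxxxp·s(k).
One more step from bxxxpbxxxpbxxxp224 gives the answer.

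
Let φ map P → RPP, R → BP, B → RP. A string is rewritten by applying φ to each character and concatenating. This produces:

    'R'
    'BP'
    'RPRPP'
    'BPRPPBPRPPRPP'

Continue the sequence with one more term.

Rewriting the 13 symbols of BPRPPBPRPPRPP one by one yields RP RPP BP RPP RPP RP RPP BP RPP RPP BP RPP RPP; concatenated:

RPRPPBPRPPRPPRPRPPBPRPPRPPBPRPPRPP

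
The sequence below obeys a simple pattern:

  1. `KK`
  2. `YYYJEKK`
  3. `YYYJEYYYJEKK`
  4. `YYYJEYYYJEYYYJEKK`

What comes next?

The strings grow by a fixed prefix YYYJE each time.
Applying this once more to YYYJEYYYJEYYYJEKK:

YYYJEYYYJEYYYJEYYYJEKK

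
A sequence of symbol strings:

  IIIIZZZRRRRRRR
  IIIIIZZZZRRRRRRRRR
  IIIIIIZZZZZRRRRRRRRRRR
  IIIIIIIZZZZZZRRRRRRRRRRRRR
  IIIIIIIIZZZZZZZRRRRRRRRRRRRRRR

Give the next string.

The n-th term is n+1 I's then n Z's then 2n+1 R's, where the shown terms are n = 3, 4, 5, 6, 7.
For the next term, n = 8, so the run lengths are 9, 8, 17.

IIIIIIIIIZZZZZZZZRRRRRRRRRRRRRRRRR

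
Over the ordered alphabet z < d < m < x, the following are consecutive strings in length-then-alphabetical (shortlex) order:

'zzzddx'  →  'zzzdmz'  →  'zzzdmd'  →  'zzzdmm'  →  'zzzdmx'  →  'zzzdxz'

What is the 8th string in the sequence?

zzzdxm

Continuing the enumeration 2 steps past zzzdxz: zzzdxz → zzzdxd → (answer).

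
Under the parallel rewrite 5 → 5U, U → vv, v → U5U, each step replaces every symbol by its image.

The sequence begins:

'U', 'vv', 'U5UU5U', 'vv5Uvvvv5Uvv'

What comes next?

U5UU5U5UvvU5UU5UU5UU5U5UvvU5UU5U

Rewriting each symbol of vv5Uvvvv5Uvv: v→U5U, v→U5U, 5→5U, U→vv, v→U5U, v→U5U, v→U5U, v→U5U, 5→5U, U→vv, v→U5U, v→U5U, which concatenates to U5U U5U 5U vv U5U U5U U5U U5U 5U vv U5U U5U.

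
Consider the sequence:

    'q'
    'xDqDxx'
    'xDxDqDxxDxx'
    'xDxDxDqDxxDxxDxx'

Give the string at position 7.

Every step adds xD to the front and Dxx to the end of the previous string.
From xDxDxDqDxxDxxDxx, 3 further steps: xDxDxDqDxxDxxDxx → xDxDxDxDqDxxDxxDxxDxx → xDxDxDxDxDqDxxDxxDxxDxxDxx → (answer).

xDxDxDxDxDxDqDxxDxxDxxDxxDxxDxx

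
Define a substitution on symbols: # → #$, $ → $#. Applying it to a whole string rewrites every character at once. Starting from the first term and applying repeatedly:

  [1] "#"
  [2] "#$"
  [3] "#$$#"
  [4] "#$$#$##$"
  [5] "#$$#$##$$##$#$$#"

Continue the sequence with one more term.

Replace each of the 16 characters of #$$#$##$$##$#$$# in place — #$ $# $# #$ $# #$ #$ $# $# #$ #$ $# #$ $# $# #$ — and concatenate.

#$$#$##$$##$#$$#$##$#$$##$$#$##$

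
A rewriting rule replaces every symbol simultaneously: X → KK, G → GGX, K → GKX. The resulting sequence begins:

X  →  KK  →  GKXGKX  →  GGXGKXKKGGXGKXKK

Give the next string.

Rewriting the 16 symbols of GGXGKXKKGGXGKXKK one by one yields GGX GGX KK GGX GKX KK GKX GKX GGX GGX KK GGX GKX KK GKX GKX; concatenated:

GGXGGXKKGGXGKXKKGKXGKXGGXGGXKKGGXGKXKKGKXGKX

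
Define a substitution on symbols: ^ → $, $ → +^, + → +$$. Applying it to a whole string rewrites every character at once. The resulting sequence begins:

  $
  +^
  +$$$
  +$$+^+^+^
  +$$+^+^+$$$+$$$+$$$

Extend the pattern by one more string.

Applying the rule to each of the 19 symbols of +$$+^+^+$$$+$$$+$$$ gives the pieces +$$ +^ +^ +$$ $ +$$ $ +$$ +^ +^ +^ +$$ +^ +^ +^ +$$ +^ +^ +^, which concatenate to the answer.

+$$+^+^+$$$+$$$+$$+^+^+^+$$+^+^+^+$$+^+^+^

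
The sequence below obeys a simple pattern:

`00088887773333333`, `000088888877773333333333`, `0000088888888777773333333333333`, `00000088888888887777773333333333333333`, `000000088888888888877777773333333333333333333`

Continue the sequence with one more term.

0000000088888888888888777777773333333333333333333333

The n-th term is n+1 0's then 2n 8's then n+1 7's then 3n+1 3's, where the shown terms are n = 2, 3, 4, 5, 6.
Setting n = 7 gives 8, 14, 8, 22 characters in each block.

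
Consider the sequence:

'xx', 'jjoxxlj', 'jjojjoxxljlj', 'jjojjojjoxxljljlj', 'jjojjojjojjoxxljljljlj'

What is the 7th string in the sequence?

jjojjojjojjojjojjoxxljljljljljlj

s(k+1) = jjo·s(k)·lj, so each term gains jjo as a prefix and lj as a suffix.
From jjojjojjojjoxxljljljlj, 2 further steps: jjojjojjojjoxxljljljlj → jjojjojjojjojjoxxljljljljlj → (answer).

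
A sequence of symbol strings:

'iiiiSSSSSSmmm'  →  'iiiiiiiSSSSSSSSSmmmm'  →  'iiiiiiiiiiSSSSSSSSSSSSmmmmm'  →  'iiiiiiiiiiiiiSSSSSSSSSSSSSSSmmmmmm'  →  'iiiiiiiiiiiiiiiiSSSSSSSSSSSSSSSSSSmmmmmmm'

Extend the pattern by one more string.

iiiiiiiiiiiiiiiiiiiSSSSSSSSSSSSSSSSSSSSSmmmmmmmm

Reading off run lengths: i runs 4, 7, 10, 13, 16; S runs 6, 9, 12, 15, 18; m runs 3, 4, 5, 6, 7 — each is linear in n (n = 1, 2, …).
Setting n = 6 gives 19, 21, 8 characters in each block.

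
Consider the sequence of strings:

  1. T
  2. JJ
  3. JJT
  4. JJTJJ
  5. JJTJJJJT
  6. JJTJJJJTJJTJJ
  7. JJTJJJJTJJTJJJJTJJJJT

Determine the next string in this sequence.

From term 3 onward, concatenate the last term with the second-to-last: JJ·T = JJT, JJT·JJ = JJTJJ, …
The next term joins JJTJJJJTJJTJJJJTJJJJT and JJTJJJJTJJTJJ.

JJTJJJJTJJTJJJJTJJJJTJJTJJJJTJJTJJ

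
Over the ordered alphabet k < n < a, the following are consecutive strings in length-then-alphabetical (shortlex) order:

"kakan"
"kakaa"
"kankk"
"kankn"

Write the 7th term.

kannn

Continuing the enumeration 3 steps past kankn: kankn → kanka → kannk → (answer).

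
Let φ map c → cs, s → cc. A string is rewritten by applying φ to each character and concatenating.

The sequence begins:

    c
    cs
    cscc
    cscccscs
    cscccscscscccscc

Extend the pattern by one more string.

Rewriting the 16 symbols of cscccscscscccscc one by one yields cs cc cs cs cs cc cs cc cs cc cs cs cs cc cs cs; concatenated:

cscccscscscccscccscccscscscccscs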